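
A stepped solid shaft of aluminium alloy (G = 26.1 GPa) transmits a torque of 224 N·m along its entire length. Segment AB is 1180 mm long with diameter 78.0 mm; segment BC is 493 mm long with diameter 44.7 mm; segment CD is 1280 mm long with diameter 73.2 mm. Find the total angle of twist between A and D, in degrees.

J_AB = π(0.0780)⁴/32 = 3.63×10^-6 m⁴; J_BC = π(0.0447)⁴/32 = 3.92×10^-7 m⁴; J_CD = π(0.0732)⁴/32 = 2.82×10^-6 m⁴.
θ = (T/G)·Σ L_i/J_i = (224.0/26.1×10⁹)·(1.18/3.63×10^-6 + 0.493/3.92×10^-7 + 1.28/2.82×10^-6) = 0.01748 rad.

1.00°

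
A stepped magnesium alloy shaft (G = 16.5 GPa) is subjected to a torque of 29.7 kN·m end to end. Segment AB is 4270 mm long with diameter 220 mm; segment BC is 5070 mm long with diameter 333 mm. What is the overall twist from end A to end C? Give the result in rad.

J_AB = π(0.220)⁴/32 = 2.30×10^-4 m⁴; J_BC = π(0.333)⁴/32 = 1.21×10^-3 m⁴.
θ = (T/G)·Σ L_i/J_i = (29700/16.5×10⁹)·(4.27/2.30×10^-4 + 5.07/1.21×10^-3) = 0.04098 rad.

0.0410 rad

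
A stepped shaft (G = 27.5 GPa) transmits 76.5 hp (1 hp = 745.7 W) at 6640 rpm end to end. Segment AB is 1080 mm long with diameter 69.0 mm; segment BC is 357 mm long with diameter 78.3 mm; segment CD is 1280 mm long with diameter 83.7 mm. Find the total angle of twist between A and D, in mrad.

2.53 mrad

ω = 2π·6640/60 = 695.3 rad/s, so T = P/ω = 76.5×745.7 / 695.3 = 82.04 N·m.
J_AB = π(0.0690)⁴/32 = 2.23×10^-6 m⁴; J_BC = π(0.0783)⁴/32 = 3.69×10^-6 m⁴; J_CD = π(0.0837)⁴/32 = 4.82×10^-6 m⁴.
θ = (T/G)·Σ L_i/J_i = (82.04/27.5×10⁹)·(1.08/2.23×10^-6 + 0.357/3.69×10^-6 + 1.28/4.82×10^-6) = 2.529×10^-3 rad.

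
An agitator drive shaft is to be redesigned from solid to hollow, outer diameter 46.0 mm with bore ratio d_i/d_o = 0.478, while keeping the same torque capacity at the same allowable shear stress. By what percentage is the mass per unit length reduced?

20.0 %

Equal τ_max and T ⇒ the solid shaft needs d_s³ = d_o³(1−k⁴), so d_s = 46.0·(1−0.478⁴)^(1/3) = 45.19 mm.
Area ratio A_h/A_s = d_o²(1−k²)/d_s² = (1−k²)/(1−k⁴)^(2/3) = 0.7996.
Mass saving = 1 − 0.7996 = 20.0 %.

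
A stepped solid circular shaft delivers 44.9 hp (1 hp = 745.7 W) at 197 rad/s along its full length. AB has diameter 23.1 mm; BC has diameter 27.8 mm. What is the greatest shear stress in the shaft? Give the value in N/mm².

ω = 197 rad/s, so T = P/ω = 44.9×745.7 / 197.0 = 170.0 N·m.
Under the same torque, τ_max = 16T/(πd³) is largest where d is smallest — segment AB (d = 23.1 mm).
τ_max = 16·170.0/(π·(0.0231)³) = 7.022×10^7 Pa.

70.2 N/mm²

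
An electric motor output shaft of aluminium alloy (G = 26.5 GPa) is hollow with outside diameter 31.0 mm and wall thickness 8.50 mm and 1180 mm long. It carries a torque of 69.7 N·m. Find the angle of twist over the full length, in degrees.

J = π(d_o⁴ − d_i⁴)/32 = π(0.0310⁴ − 0.0140⁴)/32 = 8.689×10^-8 m⁴.
θ = T·L/(G·J) = 69.70 × 1.18 / (26.5×10⁹ × 8.689×10^-8) = 0.03572 rad.

2.05°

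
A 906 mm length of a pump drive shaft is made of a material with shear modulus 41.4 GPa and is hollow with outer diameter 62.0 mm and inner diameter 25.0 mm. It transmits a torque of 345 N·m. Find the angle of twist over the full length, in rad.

0.00535 rad

J = π(d_o⁴ − d_i⁴)/32 = π(0.0620⁴ − 0.0250⁴)/32 = 1.412×10^-6 m⁴.
θ = T·L/(G·J) = 345.0 × 0.906 / (41.4×10⁹ × 1.412×10^-6) = 5.346×10^-3 rad.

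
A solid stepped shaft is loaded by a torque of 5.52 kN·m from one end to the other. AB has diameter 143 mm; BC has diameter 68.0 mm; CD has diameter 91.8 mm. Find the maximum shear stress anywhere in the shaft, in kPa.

89400 kPa

Under the same torque, τ_max = 16T/(πd³) is largest where d is smallest — segment BC (d = 68.0 mm).
τ_max = 16·5520/(π·(0.0680)³) = 8.941×10^7 Pa.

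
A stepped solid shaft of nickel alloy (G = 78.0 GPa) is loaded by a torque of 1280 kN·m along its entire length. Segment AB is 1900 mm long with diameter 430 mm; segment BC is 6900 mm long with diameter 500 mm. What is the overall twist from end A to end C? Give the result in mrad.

27.7 mrad

J_AB = π(0.430)⁴/32 = 3.36×10^-3 m⁴; J_BC = π(0.500)⁴/32 = 6.14×10^-3 m⁴.
θ = (T/G)·Σ L_i/J_i = (1.280e6/78.0×10⁹)·(1.90/3.36×10^-3 + 6.90/6.14×10^-3) = 0.02774 rad.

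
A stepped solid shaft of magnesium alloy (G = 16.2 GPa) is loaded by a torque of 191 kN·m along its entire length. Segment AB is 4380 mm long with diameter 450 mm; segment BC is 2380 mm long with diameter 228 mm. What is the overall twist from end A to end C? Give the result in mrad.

J_AB = π(0.450)⁴/32 = 4.03×10^-3 m⁴; J_BC = π(0.228)⁴/32 = 2.65×10^-4 m⁴.
θ = (T/G)·Σ L_i/J_i = (191000/16.2×10⁹)·(4.38/4.03×10^-3 + 2.38/2.65×10^-4) = 0.1186 rad.

119 mrad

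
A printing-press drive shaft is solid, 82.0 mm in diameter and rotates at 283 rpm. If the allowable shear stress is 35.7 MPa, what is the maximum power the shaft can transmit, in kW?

115 kW

J = πd⁴/32 = π(0.0820)⁴/32 = 4.439×10^-6 m⁴.
T_max = τ_allow·J/r = 3.57×10^7 × 4.439×10^-6 / 0.0410 = 3865 N·m.
ω = 2π·283/60 = 29.64 rad/s, so P_max = T_max·ω = 1.145×10^5 W.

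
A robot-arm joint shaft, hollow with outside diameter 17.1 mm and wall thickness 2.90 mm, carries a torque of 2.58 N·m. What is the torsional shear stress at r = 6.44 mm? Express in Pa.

J = π(d_o⁴ − d_i⁴)/32 = π(0.0171⁴ − 0.0113⁴)/32 = 6.794×10^-9 m⁴.
Shear stress varies linearly with radius: τ = T·r/J = 2.580 × 0.00644 / 6.794×10^-9 = 2.446×10^6 Pa.

2.45e6 Pa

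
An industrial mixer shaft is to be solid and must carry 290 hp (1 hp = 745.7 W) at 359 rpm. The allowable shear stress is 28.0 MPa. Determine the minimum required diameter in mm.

102 mm

ω = 2π·359/60 = 37.59 rad/s, so T = P/ω = 290×745.7 / 37.59 = 5752 N·m.
For a solid shaft τ_max = 16T/(πd³), so d = (16T/(π τ_allow))^(1/3) = (16·5752/(π·2.80×10^7))^(1/3) = 0.1015 m.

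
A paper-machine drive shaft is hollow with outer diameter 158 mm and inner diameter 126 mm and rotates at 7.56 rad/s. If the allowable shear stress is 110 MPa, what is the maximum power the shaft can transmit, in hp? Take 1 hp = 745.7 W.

514 hp

J = π(d_o⁴ − d_i⁴)/32 = π(0.158⁴ − 0.126⁴)/32 = 3.644×10^-5 m⁴.
T_max = τ_allow·J/r = 1.10×10^8 × 3.644×10^-5 / 0.0790 = 50740 N·m.
ω = 7.56 rad/s, so P_max = T_max·ω = 3.836×10^5 W.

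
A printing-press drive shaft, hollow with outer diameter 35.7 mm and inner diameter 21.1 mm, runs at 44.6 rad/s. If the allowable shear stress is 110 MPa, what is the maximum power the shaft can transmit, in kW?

J = π(d_o⁴ − d_i⁴)/32 = π(0.0357⁴ − 0.0211⁴)/32 = 1.400×10^-7 m⁴.
T_max = τ_allow·J/r = 1.10×10^8 × 1.400×10^-7 / 0.0179 = 862.8 N·m.
ω = 44.6 rad/s, so P_max = T_max·ω = 3.848×10^4 W.

38.5 kW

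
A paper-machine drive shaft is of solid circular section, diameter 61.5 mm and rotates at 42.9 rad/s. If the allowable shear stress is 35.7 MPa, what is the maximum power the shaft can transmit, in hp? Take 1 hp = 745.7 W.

J = πd⁴/32 = π(0.0615)⁴/32 = 1.404×10^-6 m⁴.
T_max = τ_allow·J/r = 3.57×10^7 × 1.404×10^-6 / 0.0307 = 1631 N·m.
ω = 42.9 rad/s, so P_max = T_max·ω = 6.995×10^4 W.

93.8 hp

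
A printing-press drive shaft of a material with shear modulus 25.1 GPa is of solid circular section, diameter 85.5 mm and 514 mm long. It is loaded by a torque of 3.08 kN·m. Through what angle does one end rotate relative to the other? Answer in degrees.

J = πd⁴/32 = π(0.0855)⁴/32 = 5.246×10^-6 m⁴.
θ = T·L/(G·J) = 3080 × 0.514 / (25.1×10⁹ × 5.246×10^-6) = 0.01202 rad.

0.689°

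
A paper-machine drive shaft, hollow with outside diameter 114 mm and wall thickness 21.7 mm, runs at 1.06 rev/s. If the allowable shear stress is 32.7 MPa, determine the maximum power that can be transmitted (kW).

J = π(d_o⁴ − d_i⁴)/32 = π(0.114⁴ − 0.0706⁴)/32 = 1.414×10^-5 m⁴.
T_max = τ_allow·J/r = 3.27×10^7 × 1.414×10^-5 / 0.0570 = 8113 N·m.
ω = 2π·1.06 = 6.660 rad/s, so P_max = T_max·ω = 5.404×10^4 W.

54.0 kW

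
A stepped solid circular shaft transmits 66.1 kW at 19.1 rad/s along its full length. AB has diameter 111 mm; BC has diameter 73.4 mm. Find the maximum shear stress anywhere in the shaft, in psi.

ω = 19.1 rad/s, so T = P/ω = 66.1×10³ / 19.10 = 3461 N·m.
Under the same torque, τ_max = 16T/(πd³) is largest where d is smallest — segment BC (d = 73.4 mm).
τ_max = 16·3461/(π·(0.0734)³) = 4.457×10^7 Pa.

6460 psi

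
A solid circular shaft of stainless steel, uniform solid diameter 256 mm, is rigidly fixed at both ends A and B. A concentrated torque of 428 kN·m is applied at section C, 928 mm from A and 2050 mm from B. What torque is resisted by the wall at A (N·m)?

295000 N·m

With uniform GJ and both ends fixed, compatibility θ_AC = θ_CB gives T_A·a = T_B·b, together with T_A + T_B = T₀.
T_A = T₀·b/(a+b) = 428000·2050/2978 = 294600 N·m; T_B = 133400 N·m.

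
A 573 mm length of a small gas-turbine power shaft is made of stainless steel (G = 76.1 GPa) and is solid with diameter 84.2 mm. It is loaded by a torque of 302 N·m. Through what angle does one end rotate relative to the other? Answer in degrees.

J = πd⁴/32 = π(0.0842)⁴/32 = 4.935×10^-6 m⁴.
θ = T·L/(G·J) = 302.0 × 0.573 / (76.1×10⁹ × 4.935×10^-6) = 4.608×10^-4 rad.

0.0264°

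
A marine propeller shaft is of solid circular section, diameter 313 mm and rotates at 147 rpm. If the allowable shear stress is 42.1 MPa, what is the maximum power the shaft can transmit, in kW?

J = πd⁴/32 = π(0.313)⁴/32 = 9.423×10^-4 m⁴.
T_max = τ_allow·J/r = 4.21×10^7 × 9.423×10^-4 / 0.157 = 253500 N·m.
ω = 2π·147/60 = 15.39 rad/s, so P_max = T_max·ω = 3.902×10^6 W.

3900 kW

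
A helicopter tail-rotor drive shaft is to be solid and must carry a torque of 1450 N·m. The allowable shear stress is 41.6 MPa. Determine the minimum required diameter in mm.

56.2 mm

For a solid shaft τ_max = 16T/(πd³), so d = (16T/(π τ_allow))^(1/3) = (16·1450/(π·4.16×10^7))^(1/3) = 0.05620 m.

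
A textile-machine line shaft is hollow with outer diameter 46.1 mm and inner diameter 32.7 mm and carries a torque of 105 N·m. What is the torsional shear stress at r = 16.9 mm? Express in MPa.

J = π(d_o⁴ − d_i⁴)/32 = π(0.0461⁴ − 0.0327⁴)/32 = 3.312×10^-7 m⁴.
Shear stress varies linearly with radius: τ = T·r/J = 105.0 × 0.0169 / 3.312×10^-7 = 5.358×10^6 Pa.

5.36 MPa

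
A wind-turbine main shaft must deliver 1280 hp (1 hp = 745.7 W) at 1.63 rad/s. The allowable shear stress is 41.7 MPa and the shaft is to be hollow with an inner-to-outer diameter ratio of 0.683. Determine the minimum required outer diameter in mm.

450 mm

ω = 1.63 rad/s, so T = P/ω = 1280×745.7 / 1.630 = 585600 N·m.
For a hollow shaft with d_i/d_o = 0.683: τ_max = 16T/(π d_o³ (1−k⁴)), so d_o = [16T/(π τ_allow (1−k⁴))]^(1/3) = [16·585600/(π·4.17×10^7·0.7824)]^(1/3) = 0.4505 m.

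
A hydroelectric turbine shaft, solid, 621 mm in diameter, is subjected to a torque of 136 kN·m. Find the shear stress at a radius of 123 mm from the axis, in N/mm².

1.15 N/mm²

J = πd⁴/32 = π(0.621)⁴/32 = 0.01460 m⁴.
Shear stress varies linearly with radius: τ = T·r/J = 136000 × 0.123 / 0.01460 = 1.146×10^6 Pa.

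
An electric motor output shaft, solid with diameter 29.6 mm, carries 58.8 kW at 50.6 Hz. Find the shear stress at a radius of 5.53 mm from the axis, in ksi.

1.97 ksi

ω = 2π·50.6 = 317.9 rad/s, so T = P/ω = 58.8×10³ / 317.9 = 184.9 N·m.
J = πd⁴/32 = π(0.0296)⁴/32 = 7.536×10^-8 m⁴.
Shear stress varies linearly with radius: τ = T·r/J = 184.9 × 0.00553 / 7.536×10^-8 = 1.357×10^7 Pa.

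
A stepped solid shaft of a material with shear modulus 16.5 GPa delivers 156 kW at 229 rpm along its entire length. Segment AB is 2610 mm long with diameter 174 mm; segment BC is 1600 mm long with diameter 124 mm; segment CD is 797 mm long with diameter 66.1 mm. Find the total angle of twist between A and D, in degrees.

ω = 2π·229/60 = 23.98 rad/s, so T = P/ω = 156×10³ / 23.98 = 6505 N·m.
J_AB = π(0.174)⁴/32 = 9.00×10^-5 m⁴; J_BC = π(0.124)⁴/32 = 2.32×10^-5 m⁴; J_CD = π(0.0661)⁴/32 = 1.87×10^-6 m⁴.
θ = (T/G)·Σ L_i/J_i = (6505/16.5×10⁹)·(2.61/9.00×10^-5 + 1.60/2.32×10^-5 + 0.797/1.87×10^-6) = 0.2063 rad.

11.8°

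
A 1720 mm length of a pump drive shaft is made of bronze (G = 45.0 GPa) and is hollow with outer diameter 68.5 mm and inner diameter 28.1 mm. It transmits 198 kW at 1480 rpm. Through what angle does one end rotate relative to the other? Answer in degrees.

1.33°

ω = 2π·1480/60 = 155.0 rad/s, so T = P/ω = 198×10³ / 155.0 = 1278 N·m.
J = π(d_o⁴ − d_i⁴)/32 = π(0.0685⁴ − 0.0281⁴)/32 = 2.100×10^-6 m⁴.
θ = T·L/(G·J) = 1278 × 1.72 / (45.0×10⁹ × 2.100×10^-6) = 0.02325 rad.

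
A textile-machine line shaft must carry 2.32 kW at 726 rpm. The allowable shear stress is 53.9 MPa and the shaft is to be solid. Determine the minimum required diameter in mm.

14.2 mm

ω = 2π·726/60 = 76.03 rad/s, so T = P/ω = 2.32×10³ / 76.03 = 30.52 N·m.
For a solid shaft τ_max = 16T/(πd³), so d = (16T/(π τ_allow))^(1/3) = (16·30.52/(π·5.39×10^7))^(1/3) = 0.01423 m.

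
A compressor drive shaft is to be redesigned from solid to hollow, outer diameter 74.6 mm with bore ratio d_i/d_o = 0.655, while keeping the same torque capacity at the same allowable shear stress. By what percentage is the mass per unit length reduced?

Equal τ_max and T ⇒ the solid shaft needs d_s³ = d_o³(1−k⁴), so d_s = 74.6·(1−0.655⁴)^(1/3) = 69.71 mm.
Area ratio A_h/A_s = d_o²(1−k²)/d_s² = (1−k²)/(1−k⁴)^(2/3) = 0.6539.
Mass saving = 1 − 0.6539 = 34.6 %.

34.6 %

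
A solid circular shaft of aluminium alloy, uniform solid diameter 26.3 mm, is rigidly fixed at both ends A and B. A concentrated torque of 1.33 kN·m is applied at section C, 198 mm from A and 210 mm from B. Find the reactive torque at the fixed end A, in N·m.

685 N·m

With uniform GJ and both ends fixed, compatibility θ_AC = θ_CB gives T_A·a = T_B·b, together with T_A + T_B = T₀.
T_A = T₀·b/(a+b) = 1330·210/408.0 = 684.6 N·m; T_B = 645.4 N·m.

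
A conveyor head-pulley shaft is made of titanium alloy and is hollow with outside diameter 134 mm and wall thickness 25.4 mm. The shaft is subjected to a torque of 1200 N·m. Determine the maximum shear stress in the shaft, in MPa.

2.98 MPa

J = π(d_o⁴ − d_i⁴)/32 = π(0.134⁴ − 0.0832⁴)/32 = 2.695×10^-5 m⁴.
τ_max = T·r/J = 1200 × 0.0670 / 2.695×10^-5 = 2.983×10^6 Pa.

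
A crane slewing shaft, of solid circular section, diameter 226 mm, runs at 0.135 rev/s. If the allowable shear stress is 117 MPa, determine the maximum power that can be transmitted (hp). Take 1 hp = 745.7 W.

302 hp

J = πd⁴/32 = π(0.226)⁴/32 = 2.561×10^-4 m⁴.
T_max = τ_allow·J/r = 1.17×10^8 × 2.561×10^-4 / 0.113 = 265200 N·m.
ω = 2π·0.135 = 0.8482 rad/s, so P_max = T_max·ω = 2.249×10^5 W.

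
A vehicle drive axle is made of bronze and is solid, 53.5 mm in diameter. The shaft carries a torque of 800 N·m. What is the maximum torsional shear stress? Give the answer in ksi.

J = πd⁴/32 = π(0.0535)⁴/32 = 8.043×10^-7 m⁴.
τ_max = T·r/J = 800.0 × 0.0267 / 8.043×10^-7 = 2.661×10^7 Pa.

3.86 ksi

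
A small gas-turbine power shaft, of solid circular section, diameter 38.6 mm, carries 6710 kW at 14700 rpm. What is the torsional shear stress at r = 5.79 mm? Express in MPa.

116 MPa

ω = 2π·14700/60 = 1539 rad/s, so T = P/ω = 6710×10³ / 1539 = 4359 N·m.
J = πd⁴/32 = π(0.0386)⁴/32 = 2.179×10^-7 m⁴.
Shear stress varies linearly with radius: τ = T·r/J = 4359 × 0.00579 / 2.179×10^-7 = 1.158×10^8 Pa.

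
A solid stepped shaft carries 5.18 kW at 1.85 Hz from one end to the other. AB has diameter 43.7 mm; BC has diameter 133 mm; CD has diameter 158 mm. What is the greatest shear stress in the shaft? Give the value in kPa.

27200 kPa

ω = 2π·1.85 = 11.62 rad/s, so T = P/ω = 5.18×10³ / 11.62 = 445.6 N·m.
Under the same torque, τ_max = 16T/(πd³) is largest where d is smallest — segment AB (d = 43.7 mm).
τ_max = 16·445.6/(π·(0.0437)³) = 2.720×10^7 Pa.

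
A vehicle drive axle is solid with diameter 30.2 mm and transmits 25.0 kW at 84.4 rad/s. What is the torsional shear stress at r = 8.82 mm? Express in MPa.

32.0 MPa

ω = 84.4 rad/s, so T = P/ω = 25.0×10³ / 84.40 = 296.2 N·m.
J = πd⁴/32 = π(0.0302)⁴/32 = 8.166×10^-8 m⁴.
Shear stress varies linearly with radius: τ = T·r/J = 296.2 × 0.00882 / 8.166×10^-8 = 3.199×10^7 Pa.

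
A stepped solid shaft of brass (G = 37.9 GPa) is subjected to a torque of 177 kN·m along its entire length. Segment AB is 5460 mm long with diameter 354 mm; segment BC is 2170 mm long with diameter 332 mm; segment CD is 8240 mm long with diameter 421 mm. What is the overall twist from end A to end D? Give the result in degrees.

2.15°

J_AB = π(0.354)⁴/32 = 1.54×10^-3 m⁴; J_BC = π(0.332)⁴/32 = 1.19×10^-3 m⁴; J_CD = π(0.421)⁴/32 = 3.08×10^-3 m⁴.
θ = (T/G)·Σ L_i/J_i = (177000/37.9×10⁹)·(5.46/1.54×10^-3 + 2.17/1.19×10^-3 + 8.24/3.08×10^-3) = 0.03751 rad.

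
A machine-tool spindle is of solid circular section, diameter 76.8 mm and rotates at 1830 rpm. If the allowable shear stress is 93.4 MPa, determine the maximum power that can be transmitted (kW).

J = πd⁴/32 = π(0.0768)⁴/32 = 3.415×10^-6 m⁴.
T_max = τ_allow·J/r = 9.34×10^7 × 3.415×10^-6 / 0.0384 = 8307 N·m.
ω = 2π·1830/60 = 191.6 rad/s, so P_max = T_max·ω = 1.592×10^6 W.

1590 kW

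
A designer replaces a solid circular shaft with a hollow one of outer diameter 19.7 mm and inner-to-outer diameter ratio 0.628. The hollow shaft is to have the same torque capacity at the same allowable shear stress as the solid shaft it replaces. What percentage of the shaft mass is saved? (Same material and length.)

32.2 %

Equal τ_max and T ⇒ the solid shaft needs d_s³ = d_o³(1−k⁴), so d_s = 19.7·(1−0.628⁴)^(1/3) = 18.62 mm.
Area ratio A_h/A_s = d_o²(1−k²)/d_s² = (1−k²)/(1−k⁴)^(2/3) = 0.6779.
Mass saving = 1 − 0.6779 = 32.2 %.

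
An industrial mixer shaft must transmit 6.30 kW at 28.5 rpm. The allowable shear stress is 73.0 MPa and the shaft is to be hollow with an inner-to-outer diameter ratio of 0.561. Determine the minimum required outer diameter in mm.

ω = 2π·28.5/60 = 2.985 rad/s, so T = P/ω = 6.30×10³ / 2.985 = 2111 N·m.
For a hollow shaft with d_i/d_o = 0.561: τ_max = 16T/(π d_o³ (1−k⁴)), so d_o = [16T/(π τ_allow (1−k⁴))]^(1/3) = [16·2111/(π·7.30×10^7·0.9010)]^(1/3) = 0.05468 m.

54.7 mm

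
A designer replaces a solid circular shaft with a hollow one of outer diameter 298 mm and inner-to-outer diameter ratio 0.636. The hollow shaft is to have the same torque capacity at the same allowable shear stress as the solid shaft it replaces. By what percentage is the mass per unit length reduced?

Equal τ_max and T ⇒ the solid shaft needs d_s³ = d_o³(1−k⁴), so d_s = 298·(1−0.636⁴)^(1/3) = 280.8 mm.
Area ratio A_h/A_s = d_o²(1−k²)/d_s² = (1−k²)/(1−k⁴)^(2/3) = 0.6708.
Mass saving = 1 − 0.6708 = 32.9 %.

32.9 %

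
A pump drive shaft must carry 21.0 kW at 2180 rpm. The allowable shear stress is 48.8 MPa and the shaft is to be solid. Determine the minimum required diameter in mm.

21.3 mm

ω = 2π·2180/60 = 228.3 rad/s, so T = P/ω = 21.0×10³ / 228.3 = 91.99 N·m.
For a solid shaft τ_max = 16T/(πd³), so d = (16T/(π τ_allow))^(1/3) = (16·91.99/(π·4.88×10^7))^(1/3) = 0.02125 m.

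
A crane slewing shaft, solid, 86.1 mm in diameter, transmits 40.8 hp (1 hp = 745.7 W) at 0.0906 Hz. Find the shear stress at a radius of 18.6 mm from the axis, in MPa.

184 MPa

ω = 2π·0.0906 = 0.5693 rad/s, so T = P/ω = 40.8×745.7 / 0.5693 = 53450 N·m.
J = πd⁴/32 = π(0.0861)⁴/32 = 5.395×10^-6 m⁴.
Shear stress varies linearly with radius: τ = T·r/J = 53450 × 0.0186 / 5.395×10^-6 = 1.843×10^8 Pa.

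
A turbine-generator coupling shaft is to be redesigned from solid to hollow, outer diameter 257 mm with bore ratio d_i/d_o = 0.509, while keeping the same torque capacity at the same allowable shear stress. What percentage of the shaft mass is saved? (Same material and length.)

22.4 %

Equal τ_max and T ⇒ the solid shaft needs d_s³ = d_o³(1−k⁴), so d_s = 257·(1−0.509⁴)^(1/3) = 251.1 mm.
Area ratio A_h/A_s = d_o²(1−k²)/d_s² = (1−k²)/(1−k⁴)^(2/3) = 0.7760.
Mass saving = 1 − 0.7760 = 22.4 %.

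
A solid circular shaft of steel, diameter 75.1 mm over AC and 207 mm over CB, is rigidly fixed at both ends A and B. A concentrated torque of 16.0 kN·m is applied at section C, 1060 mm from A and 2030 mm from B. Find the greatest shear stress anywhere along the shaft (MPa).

Compatibility: T_A·a/J_AC = T_B·b/J_CB with T_A + T_B = T₀.
J_AC = 3.12×10^-6 m⁴, J_CB = 1.80×10^-4 m⁴, so T_A = T₀·(J_AC/a)/((J_AC/a)+(J_CB/b)) = 513.8 N·m, T_B = 15490 N·m.
τ in each portion: τ_AC = 6.18×10^6 Pa, τ_CB = 8.89×10^6 Pa; maximum is in CB.
τ_max = T_CB·r/J = 15490·0.103/1.80×10^-4 = 8.892×10^6 Pa.

8.89 MPa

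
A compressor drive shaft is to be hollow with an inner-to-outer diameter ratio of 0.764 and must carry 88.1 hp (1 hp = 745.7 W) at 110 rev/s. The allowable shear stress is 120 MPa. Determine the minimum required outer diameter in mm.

18.3 mm

ω = 2π·110 = 691.2 rad/s, so T = P/ω = 88.1×745.7 / 691.2 = 95.05 N·m.
For a hollow shaft with d_i/d_o = 0.764: τ_max = 16T/(π d_o³ (1−k⁴)), so d_o = [16T/(π τ_allow (1−k⁴))]^(1/3) = [16·95.05/(π·1.20×10^8·0.6593)]^(1/3) = 0.01829 m.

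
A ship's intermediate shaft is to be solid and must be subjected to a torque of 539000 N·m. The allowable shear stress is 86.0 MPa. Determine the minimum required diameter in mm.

For a solid shaft τ_max = 16T/(πd³), so d = (16T/(π τ_allow))^(1/3) = (16·539000/(π·8.60×10^7))^(1/3) = 0.3172 m.

317 mm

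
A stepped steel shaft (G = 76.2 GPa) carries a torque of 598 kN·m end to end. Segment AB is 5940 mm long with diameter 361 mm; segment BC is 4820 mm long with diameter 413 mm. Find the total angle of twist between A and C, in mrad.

41.2 mrad

J_AB = π(0.361)⁴/32 = 1.67×10^-3 m⁴; J_BC = π(0.413)⁴/32 = 2.86×10^-3 m⁴.
θ = (T/G)·Σ L_i/J_i = (598000/76.2×10⁹)·(5.94/1.67×10^-3 + 4.82/2.86×10^-3) = 0.04120 rad.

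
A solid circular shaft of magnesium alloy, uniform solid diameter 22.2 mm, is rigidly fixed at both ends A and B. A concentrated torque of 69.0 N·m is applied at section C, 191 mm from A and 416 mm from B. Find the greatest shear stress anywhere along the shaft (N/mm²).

With uniform GJ and both ends fixed, compatibility θ_AC = θ_CB gives T_A·a = T_B·b, together with T_A + T_B = T₀.
T_A = T₀·b/(a+b) = 69.00·416/607.0 = 47.29 N·m; T_B = 21.71 N·m.
τ in each portion: τ_AC = 2.20×10^7 Pa, τ_CB = 1.01×10^7 Pa; maximum is in AC.
τ_max = T_AC·r/J = 47.29·0.0111/2.38×10^-8 = 2.201×10^7 Pa.

22.0 N/mm²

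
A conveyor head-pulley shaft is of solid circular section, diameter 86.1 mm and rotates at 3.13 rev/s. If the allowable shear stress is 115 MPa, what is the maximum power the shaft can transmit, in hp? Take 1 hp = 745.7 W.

J = πd⁴/32 = π(0.0861)⁴/32 = 5.395×10^-6 m⁴.
T_max = τ_allow·J/r = 1.15×10^8 × 5.395×10^-6 / 0.0430 = 14410 N·m.
ω = 2π·3.13 = 19.67 rad/s, so P_max = T_max·ω = 2.834×10^5 W.

380 hp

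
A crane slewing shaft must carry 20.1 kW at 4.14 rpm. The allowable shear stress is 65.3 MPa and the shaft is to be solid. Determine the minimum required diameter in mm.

153 mm

ω = 2π·4.14/60 = 0.4335 rad/s, so T = P/ω = 20.1×10³ / 0.4335 = 46360 N·m.
For a solid shaft τ_max = 16T/(πd³), so d = (16T/(π τ_allow))^(1/3) = (16·46360/(π·6.53×10^7))^(1/3) = 0.1535 m.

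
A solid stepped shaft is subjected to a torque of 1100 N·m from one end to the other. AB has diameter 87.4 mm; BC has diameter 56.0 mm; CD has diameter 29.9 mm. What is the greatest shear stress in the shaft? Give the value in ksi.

Under the same torque, τ_max = 16T/(πd³) is largest where d is smallest — segment CD (d = 29.9 mm).
τ_max = 16·1100/(π·(0.0299)³) = 2.096×10^8 Pa.

30.4 ksi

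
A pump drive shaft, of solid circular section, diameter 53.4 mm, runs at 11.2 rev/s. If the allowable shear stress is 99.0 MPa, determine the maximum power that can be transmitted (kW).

J = πd⁴/32 = π(0.0534)⁴/32 = 7.983×10^-7 m⁴.
T_max = τ_allow·J/r = 9.90×10^7 × 7.983×10^-7 / 0.0267 = 2960 N·m.
ω = 2π·11.2 = 70.37 rad/s, so P_max = T_max·ω = 2.083×10^5 W.

208 kW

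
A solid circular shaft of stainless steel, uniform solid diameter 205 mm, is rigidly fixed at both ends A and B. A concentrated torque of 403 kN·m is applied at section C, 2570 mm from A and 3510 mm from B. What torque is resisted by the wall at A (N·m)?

233000 N·m

With uniform GJ and both ends fixed, compatibility θ_AC = θ_CB gives T_A·a = T_B·b, together with T_A + T_B = T₀.
T_A = T₀·b/(a+b) = 403000·3510/6080 = 232700 N·m; T_B = 170300 N·m.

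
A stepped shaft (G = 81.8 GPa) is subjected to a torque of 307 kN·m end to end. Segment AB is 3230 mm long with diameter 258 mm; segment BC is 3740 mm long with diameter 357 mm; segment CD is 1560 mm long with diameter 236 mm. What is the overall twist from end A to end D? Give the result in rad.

J_AB = π(0.258)⁴/32 = 4.35×10^-4 m⁴; J_BC = π(0.357)⁴/32 = 1.59×10^-3 m⁴; J_CD = π(0.236)⁴/32 = 3.05×10^-4 m⁴.
θ = (T/G)·Σ L_i/J_i = (307000/81.8×10⁹)·(3.23/4.35×10^-4 + 3.74/1.59×10^-3 + 1.56/3.05×10^-4) = 0.05590 rad.

0.0559 rad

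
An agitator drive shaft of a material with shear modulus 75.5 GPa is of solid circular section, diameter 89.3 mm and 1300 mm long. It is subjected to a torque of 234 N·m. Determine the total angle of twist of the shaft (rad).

J = πd⁴/32 = π(0.0893)⁴/32 = 6.243×10^-6 m⁴.
θ = T·L/(G·J) = 234.0 × 1.30 / (75.5×10⁹ × 6.243×10^-6) = 6.454×10^-4 rad.

6.45e-4 rad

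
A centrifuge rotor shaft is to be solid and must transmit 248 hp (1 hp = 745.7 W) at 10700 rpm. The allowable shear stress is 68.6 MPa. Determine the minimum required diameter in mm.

ω = 2π·10700/60 = 1121 rad/s, so T = P/ω = 248×745.7 / 1121 = 165.0 N·m.
For a solid shaft τ_max = 16T/(πd³), so d = (16T/(π τ_allow))^(1/3) = (16·165.0/(π·6.86×10^7))^(1/3) = 0.02305 m.

23.1 mm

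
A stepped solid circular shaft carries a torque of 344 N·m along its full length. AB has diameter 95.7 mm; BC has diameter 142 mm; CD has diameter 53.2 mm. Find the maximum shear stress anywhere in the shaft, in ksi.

1.69 ksi

Under the same torque, τ_max = 16T/(πd³) is largest where d is smallest — segment CD (d = 53.2 mm).
τ_max = 16·344.0/(π·(0.0532)³) = 1.164×10^7 Pa.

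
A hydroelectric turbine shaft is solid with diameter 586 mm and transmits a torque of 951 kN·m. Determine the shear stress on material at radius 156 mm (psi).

J = πd⁴/32 = π(0.586)⁴/32 = 0.01158 m⁴.
Shear stress varies linearly with radius: τ = T·r/J = 951000 × 0.156 / 0.01158 = 1.281×10^7 Pa.

1860 psi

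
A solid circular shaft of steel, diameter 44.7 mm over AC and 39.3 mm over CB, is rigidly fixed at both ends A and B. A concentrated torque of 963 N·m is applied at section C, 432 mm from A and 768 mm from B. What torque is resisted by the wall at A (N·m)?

Compatibility: T_A·a/J_AC = T_B·b/J_CB with T_A + T_B = T₀.
J_AC = 3.92×10^-7 m⁴, J_CB = 2.34×10^-7 m⁴, so T_A = T₀·(J_AC/a)/((J_AC/a)+(J_CB/b)) = 720.8 N·m, T_B = 242.2 N·m.

721 N·m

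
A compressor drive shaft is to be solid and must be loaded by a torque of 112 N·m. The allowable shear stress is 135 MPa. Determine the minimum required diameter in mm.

For a solid shaft τ_max = 16T/(πd³), so d = (16T/(π τ_allow))^(1/3) = (16·112.0/(π·1.35×10^8))^(1/3) = 0.01617 m.

16.2 mm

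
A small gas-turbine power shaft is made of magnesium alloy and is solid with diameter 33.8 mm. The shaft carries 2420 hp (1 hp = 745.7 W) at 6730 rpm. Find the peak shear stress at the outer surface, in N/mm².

338 N/mm²

ω = 2π·6730/60 = 704.8 rad/s, so T = P/ω = 2420×745.7 / 704.8 = 2561 N·m.
J = πd⁴/32 = π(0.0338)⁴/32 = 1.281×10^-7 m⁴.
τ_max = T·r/J = 2561 × 0.0169 / 1.281×10^-7 = 3.377×10^8 Pa.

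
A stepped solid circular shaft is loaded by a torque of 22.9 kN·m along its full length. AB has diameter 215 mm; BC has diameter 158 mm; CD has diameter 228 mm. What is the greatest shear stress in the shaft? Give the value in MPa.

Under the same torque, τ_max = 16T/(πd³) is largest where d is smallest — segment BC (d = 158 mm).
τ_max = 16·22900/(π·(0.158)³) = 2.957×10^7 Pa.

29.6 MPa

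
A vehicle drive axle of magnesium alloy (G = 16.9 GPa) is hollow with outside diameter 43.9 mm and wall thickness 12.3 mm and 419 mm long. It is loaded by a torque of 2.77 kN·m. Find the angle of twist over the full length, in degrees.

11.2°

J = π(d_o⁴ − d_i⁴)/32 = π(0.0439⁴ − 0.0193⁴)/32 = 3.510×10^-7 m⁴.
θ = T·L/(G·J) = 2770 × 0.419 / (16.9×10⁹ × 3.510×10^-7) = 0.1957 rad.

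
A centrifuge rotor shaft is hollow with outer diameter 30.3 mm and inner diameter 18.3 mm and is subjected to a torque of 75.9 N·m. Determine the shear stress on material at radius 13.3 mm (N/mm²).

J = π(d_o⁴ − d_i⁴)/32 = π(0.0303⁴ − 0.0183⁴)/32 = 7.174×10^-8 m⁴.
Shear stress varies linearly with radius: τ = T·r/J = 75.90 × 0.0133 / 7.174×10^-8 = 1.407×10^7 Pa.

14.1 N/mm²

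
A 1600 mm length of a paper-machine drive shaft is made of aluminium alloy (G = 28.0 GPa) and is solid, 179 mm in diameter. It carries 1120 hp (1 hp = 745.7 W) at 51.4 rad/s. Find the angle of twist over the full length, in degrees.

0.528°

ω = 51.4 rad/s, so T = P/ω = 1120×745.7 / 51.40 = 16250 N·m.
J = πd⁴/32 = π(0.179)⁴/32 = 1.008×10^-4 m⁴.
θ = T·L/(G·J) = 16250 × 1.60 / (28.0×10⁹ × 1.008×10^-4) = 9.212×10^-3 rad.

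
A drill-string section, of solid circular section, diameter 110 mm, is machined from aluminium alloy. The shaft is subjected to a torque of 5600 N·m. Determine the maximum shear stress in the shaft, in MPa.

21.4 MPa

J = πd⁴/32 = π(0.110)⁴/32 = 1.437×10^-5 m⁴.
τ_max = T·r/J = 5600 × 0.0550 / 1.437×10^-5 = 2.143×10^7 Pa.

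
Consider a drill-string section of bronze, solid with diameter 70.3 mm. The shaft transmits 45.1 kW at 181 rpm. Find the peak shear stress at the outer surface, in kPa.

ω = 2π·181/60 = 18.95 rad/s, so T = P/ω = 45.1×10³ / 18.95 = 2379 N·m.
J = πd⁴/32 = π(0.0703)⁴/32 = 2.398×10^-6 m⁴.
τ_max = T·r/J = 2379 × 0.0352 / 2.398×10^-6 = 3.488×10^7 Pa.

34900 kPa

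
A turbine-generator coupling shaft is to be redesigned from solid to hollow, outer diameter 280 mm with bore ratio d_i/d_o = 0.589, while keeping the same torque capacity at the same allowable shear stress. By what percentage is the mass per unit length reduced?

28.9 %

Equal τ_max and T ⇒ the solid shaft needs d_s³ = d_o³(1−k⁴), so d_s = 280·(1−0.589⁴)^(1/3) = 268.3 mm.
Area ratio A_h/A_s = d_o²(1−k²)/d_s² = (1−k²)/(1−k⁴)^(2/3) = 0.7114.
Mass saving = 1 − 0.7114 = 28.9 %.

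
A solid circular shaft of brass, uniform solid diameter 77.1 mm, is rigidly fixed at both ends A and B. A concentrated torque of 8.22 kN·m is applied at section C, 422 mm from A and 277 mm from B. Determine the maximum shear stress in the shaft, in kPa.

With uniform GJ and both ends fixed, compatibility θ_AC = θ_CB gives T_A·a = T_B·b, together with T_A + T_B = T₀.
T_A = T₀·b/(a+b) = 8220·277/699.0 = 3257 N·m; T_B = 4963 N·m.
τ in each portion: τ_AC = 3.62×10^7 Pa, τ_CB = 5.51×10^7 Pa; maximum is in CB.
τ_max = T_CB·r/J = 4963·0.0385/3.47×10^-6 = 5.515×10^7 Pa.

55100 kPa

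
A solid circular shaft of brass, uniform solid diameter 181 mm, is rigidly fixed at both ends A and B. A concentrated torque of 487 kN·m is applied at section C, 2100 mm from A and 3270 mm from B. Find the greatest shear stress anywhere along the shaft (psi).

With uniform GJ and both ends fixed, compatibility θ_AC = θ_CB gives T_A·a = T_B·b, together with T_A + T_B = T₀.
T_A = T₀·b/(a+b) = 487000·3270/5370 = 296600 N·m; T_B = 190400 N·m.
τ in each portion: τ_AC = 2.55×10^8 Pa, τ_CB = 1.64×10^8 Pa; maximum is in AC.
τ_max = T_AC·r/J = 296600·0.0905/1.05×10^-4 = 2.547×10^8 Pa.

36900 psi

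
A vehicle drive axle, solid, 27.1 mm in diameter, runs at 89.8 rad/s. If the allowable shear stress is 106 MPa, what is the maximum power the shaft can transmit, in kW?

J = πd⁴/32 = π(0.0271)⁴/32 = 5.295×10^-8 m⁴.
T_max = τ_allow·J/r = 1.06×10^8 × 5.295×10^-8 / 0.0136 = 414.2 N·m.
ω = 89.8 rad/s, so P_max = T_max·ω = 3.720×10^4 W.

37.2 kW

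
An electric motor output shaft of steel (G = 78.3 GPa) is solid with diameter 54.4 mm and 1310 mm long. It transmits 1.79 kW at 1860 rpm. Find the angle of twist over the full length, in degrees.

0.0102°

ω = 2π·1860/60 = 194.8 rad/s, so T = P/ω = 1.79×10³ / 194.8 = 9.190 N·m.
J = πd⁴/32 = π(0.0544)⁴/32 = 8.598×10^-7 m⁴.
θ = T·L/(G·J) = 9.190 × 1.31 / (78.3×10⁹ × 8.598×10^-7) = 1.788×10^-4 rad.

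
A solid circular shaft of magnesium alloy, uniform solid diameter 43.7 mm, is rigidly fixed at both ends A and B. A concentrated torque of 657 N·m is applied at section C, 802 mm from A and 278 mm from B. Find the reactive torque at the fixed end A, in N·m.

With uniform GJ and both ends fixed, compatibility θ_AC = θ_CB gives T_A·a = T_B·b, together with T_A + T_B = T₀.
T_A = T₀·b/(a+b) = 657.0·278/1080 = 169.1 N·m; T_B = 487.9 N·m.

169 N·m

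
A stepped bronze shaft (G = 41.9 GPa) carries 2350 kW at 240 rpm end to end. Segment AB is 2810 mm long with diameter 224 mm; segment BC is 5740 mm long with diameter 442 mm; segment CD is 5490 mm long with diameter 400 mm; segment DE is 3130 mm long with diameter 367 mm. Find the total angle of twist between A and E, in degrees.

ω = 2π·240/60 = 25.13 rad/s, so T = P/ω = 2350×10³ / 25.13 = 93500 N·m.
J_AB = π(0.224)⁴/32 = 2.47×10^-4 m⁴; J_BC = π(0.442)⁴/32 = 3.75×10^-3 m⁴; J_CD = π(0.400)⁴/32 = 2.51×10^-3 m⁴; J_DE = π(0.367)⁴/32 = 1.78×10^-3 m⁴.
θ = (T/G)·Σ L_i/J_i = (93500/41.9×10⁹)·(2.81/2.47×10^-4 + 5.74/3.75×10^-3 + 5.49/2.51×10^-3 + 3.13/1.78×10^-3) = 0.03759 rad.

2.15°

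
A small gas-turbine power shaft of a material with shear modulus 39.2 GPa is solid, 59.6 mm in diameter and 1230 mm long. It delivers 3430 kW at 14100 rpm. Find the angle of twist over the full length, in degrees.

ω = 2π·14100/60 = 1477 rad/s, so T = P/ω = 3430×10³ / 1477 = 2323 N·m.
J = πd⁴/32 = π(0.0596)⁴/32 = 1.239×10^-6 m⁴.
θ = T·L/(G·J) = 2323 × 1.23 / (39.2×10⁹ × 1.239×10^-6) = 0.05884 rad.

3.37°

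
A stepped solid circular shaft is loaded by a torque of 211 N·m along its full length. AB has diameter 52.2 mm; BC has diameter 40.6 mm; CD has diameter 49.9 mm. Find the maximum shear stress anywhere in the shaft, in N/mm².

16.1 N/mm²

Under the same torque, τ_max = 16T/(πd³) is largest where d is smallest — segment BC (d = 40.6 mm).
τ_max = 16·211.0/(π·(0.0406)³) = 1.606×10^7 Pa.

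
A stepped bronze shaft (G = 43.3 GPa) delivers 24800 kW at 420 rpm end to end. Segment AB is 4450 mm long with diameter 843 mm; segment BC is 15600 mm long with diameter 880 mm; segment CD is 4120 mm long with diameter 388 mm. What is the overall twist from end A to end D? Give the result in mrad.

ω = 2π·420/60 = 43.98 rad/s, so T = P/ω = 24800×10³ / 43.98 = 563900 N·m.
J_AB = π(0.843)⁴/32 = 0.0496 m⁴; J_BC = π(0.880)⁴/32 = 0.0589 m⁴; J_CD = π(0.388)⁴/32 = 2.22×10^-3 m⁴.
θ = (T/G)·Σ L_i/J_i = (563900/43.3×10⁹)·(4.45/0.0496 + 15.6/0.0589 + 4.12/2.22×10^-3) = 0.02873 rad.

28.7 mrad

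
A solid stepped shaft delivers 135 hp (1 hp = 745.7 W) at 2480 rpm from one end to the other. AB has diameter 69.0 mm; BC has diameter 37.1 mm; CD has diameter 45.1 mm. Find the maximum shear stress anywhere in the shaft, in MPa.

38.7 MPa

ω = 2π·2480/60 = 259.7 rad/s, so T = P/ω = 135×745.7 / 259.7 = 387.6 N·m.
Under the same torque, τ_max = 16T/(πd³) is largest where d is smallest — segment BC (d = 37.1 mm).
τ_max = 16·387.6/(π·(0.0371)³) = 3.866×10^7 Pa.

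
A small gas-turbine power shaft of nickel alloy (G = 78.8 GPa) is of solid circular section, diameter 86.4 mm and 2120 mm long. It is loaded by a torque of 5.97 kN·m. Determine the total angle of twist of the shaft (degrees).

J = πd⁴/32 = π(0.0864)⁴/32 = 5.471×10^-6 m⁴.
θ = T·L/(G·J) = 5970 × 2.12 / (78.8×10⁹ × 5.471×10^-6) = 0.02936 rad.

1.68°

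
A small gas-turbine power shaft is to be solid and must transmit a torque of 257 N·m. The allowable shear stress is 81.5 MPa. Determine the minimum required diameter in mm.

For a solid shaft τ_max = 16T/(πd³), so d = (16T/(π τ_allow))^(1/3) = (16·257.0/(π·8.15×10^7))^(1/3) = 0.02523 m.

25.2 mm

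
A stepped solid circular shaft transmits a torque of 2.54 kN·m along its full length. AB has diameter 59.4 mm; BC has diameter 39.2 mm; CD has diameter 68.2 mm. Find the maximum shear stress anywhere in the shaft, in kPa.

Under the same torque, τ_max = 16T/(πd³) is largest where d is smallest — segment BC (d = 39.2 mm).
τ_max = 16·2540/(π·(0.0392)³) = 2.148×10^8 Pa.

215000 kPa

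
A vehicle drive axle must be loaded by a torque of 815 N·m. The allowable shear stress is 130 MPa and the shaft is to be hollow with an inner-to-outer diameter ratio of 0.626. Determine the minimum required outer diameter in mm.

33.5 mm

For a hollow shaft with d_i/d_o = 0.626: τ_max = 16T/(π d_o³ (1−k⁴)), so d_o = [16T/(π τ_allow (1−k⁴))]^(1/3) = [16·815.0/(π·1.30×10^8·0.8464)]^(1/3) = 0.03354 m.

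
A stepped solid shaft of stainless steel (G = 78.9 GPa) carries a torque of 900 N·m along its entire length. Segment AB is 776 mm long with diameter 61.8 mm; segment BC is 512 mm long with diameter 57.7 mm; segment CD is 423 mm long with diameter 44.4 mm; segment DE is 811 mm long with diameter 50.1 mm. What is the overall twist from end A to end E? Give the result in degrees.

2.24°

J_AB = π(0.0618)⁴/32 = 1.43×10^-6 m⁴; J_BC = π(0.0577)⁴/32 = 1.09×10^-6 m⁴; J_CD = π(0.0444)⁴/32 = 3.82×10^-7 m⁴; J_DE = π(0.0501)⁴/32 = 6.19×10^-7 m⁴.
θ = (T/G)·Σ L_i/J_i = (900.0/78.9×10⁹)·(0.776/1.43×10^-6 + 0.512/1.09×10^-6 + 0.423/3.82×10^-7 + 0.811/6.19×10^-7) = 0.03915 rad.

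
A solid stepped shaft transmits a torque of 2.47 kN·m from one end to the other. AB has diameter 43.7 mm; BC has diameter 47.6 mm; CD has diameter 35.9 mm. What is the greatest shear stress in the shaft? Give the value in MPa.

Under the same torque, τ_max = 16T/(πd³) is largest where d is smallest — segment CD (d = 35.9 mm).
τ_max = 16·2470/(π·(0.0359)³) = 2.719×10^8 Pa.

272 MPa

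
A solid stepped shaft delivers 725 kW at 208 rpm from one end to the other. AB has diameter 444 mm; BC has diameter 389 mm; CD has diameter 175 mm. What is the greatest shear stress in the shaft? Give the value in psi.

4590 psi

ω = 2π·208/60 = 21.78 rad/s, so T = P/ω = 725×10³ / 21.78 = 33280 N·m.
Under the same torque, τ_max = 16T/(πd³) is largest where d is smallest — segment CD (d = 175 mm).
τ_max = 16·33280/(π·(0.175)³) = 3.163×10^7 Pa.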